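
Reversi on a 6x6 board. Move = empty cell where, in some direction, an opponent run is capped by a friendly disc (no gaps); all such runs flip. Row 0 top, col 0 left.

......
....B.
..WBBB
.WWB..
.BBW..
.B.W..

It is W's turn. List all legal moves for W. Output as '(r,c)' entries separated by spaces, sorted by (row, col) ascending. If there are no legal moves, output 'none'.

Answer: (0,5) (1,3) (3,4) (4,0) (4,4) (5,0) (5,2)

Derivation:
(0,3): no bracket -> illegal
(0,4): no bracket -> illegal
(0,5): flips 2 -> legal
(1,2): no bracket -> illegal
(1,3): flips 2 -> legal
(1,5): no bracket -> illegal
(3,0): no bracket -> illegal
(3,4): flips 1 -> legal
(3,5): no bracket -> illegal
(4,0): flips 2 -> legal
(4,4): flips 1 -> legal
(5,0): flips 1 -> legal
(5,2): flips 1 -> legal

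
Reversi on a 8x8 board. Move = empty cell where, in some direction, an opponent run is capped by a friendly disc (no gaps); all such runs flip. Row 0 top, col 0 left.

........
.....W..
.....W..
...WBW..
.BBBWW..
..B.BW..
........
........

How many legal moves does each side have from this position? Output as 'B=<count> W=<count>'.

-- B to move --
(0,4): no bracket -> illegal
(0,5): no bracket -> illegal
(0,6): no bracket -> illegal
(1,4): no bracket -> illegal
(1,6): flips 1 -> legal
(2,2): no bracket -> illegal
(2,3): flips 1 -> legal
(2,4): flips 1 -> legal
(2,6): no bracket -> illegal
(3,2): flips 1 -> legal
(3,6): flips 2 -> legal
(4,6): flips 2 -> legal
(5,3): no bracket -> illegal
(5,6): flips 2 -> legal
(6,4): no bracket -> illegal
(6,5): no bracket -> illegal
(6,6): no bracket -> illegal
B mobility = 7
-- W to move --
(2,3): flips 1 -> legal
(2,4): flips 1 -> legal
(3,0): no bracket -> illegal
(3,1): no bracket -> illegal
(3,2): no bracket -> illegal
(4,0): flips 3 -> legal
(5,0): no bracket -> illegal
(5,1): flips 1 -> legal
(5,3): flips 2 -> legal
(6,1): flips 3 -> legal
(6,2): no bracket -> illegal
(6,3): flips 1 -> legal
(6,4): flips 1 -> legal
(6,5): no bracket -> illegal
W mobility = 8

Answer: B=7 W=8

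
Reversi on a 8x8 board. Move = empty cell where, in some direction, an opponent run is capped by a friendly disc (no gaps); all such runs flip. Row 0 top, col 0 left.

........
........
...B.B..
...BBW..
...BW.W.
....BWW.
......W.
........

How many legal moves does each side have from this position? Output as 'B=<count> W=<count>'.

Answer: B=4 W=7

Derivation:
-- B to move --
(2,4): no bracket -> illegal
(2,6): no bracket -> illegal
(3,6): flips 1 -> legal
(3,7): no bracket -> illegal
(4,5): flips 2 -> legal
(4,7): no bracket -> illegal
(5,3): no bracket -> illegal
(5,7): flips 2 -> legal
(6,4): no bracket -> illegal
(6,5): no bracket -> illegal
(6,7): no bracket -> illegal
(7,5): no bracket -> illegal
(7,6): no bracket -> illegal
(7,7): flips 3 -> legal
B mobility = 4
-- W to move --
(1,2): no bracket -> illegal
(1,3): no bracket -> illegal
(1,4): no bracket -> illegal
(1,5): flips 1 -> legal
(1,6): no bracket -> illegal
(2,2): flips 1 -> legal
(2,4): flips 1 -> legal
(2,6): no bracket -> illegal
(3,2): flips 2 -> legal
(3,6): no bracket -> illegal
(4,2): flips 1 -> legal
(4,5): no bracket -> illegal
(5,2): no bracket -> illegal
(5,3): flips 1 -> legal
(6,3): no bracket -> illegal
(6,4): flips 1 -> legal
(6,5): no bracket -> illegal
W mobility = 7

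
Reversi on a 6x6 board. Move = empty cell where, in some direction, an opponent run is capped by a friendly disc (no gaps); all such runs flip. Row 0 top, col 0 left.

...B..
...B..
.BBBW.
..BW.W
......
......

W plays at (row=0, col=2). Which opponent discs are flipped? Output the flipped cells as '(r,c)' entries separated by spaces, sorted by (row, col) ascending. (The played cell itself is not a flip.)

Answer: (1,3)

Derivation:
Dir NW: edge -> no flip
Dir N: edge -> no flip
Dir NE: edge -> no flip
Dir W: first cell '.' (not opp) -> no flip
Dir E: opp run (0,3), next='.' -> no flip
Dir SW: first cell '.' (not opp) -> no flip
Dir S: first cell '.' (not opp) -> no flip
Dir SE: opp run (1,3) capped by W -> flip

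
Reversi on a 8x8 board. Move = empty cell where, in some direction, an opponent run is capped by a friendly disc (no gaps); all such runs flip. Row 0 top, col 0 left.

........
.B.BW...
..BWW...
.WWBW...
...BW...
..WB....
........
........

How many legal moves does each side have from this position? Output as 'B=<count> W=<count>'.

-- B to move --
(0,3): no bracket -> illegal
(0,4): no bracket -> illegal
(0,5): no bracket -> illegal
(1,2): no bracket -> illegal
(1,5): flips 2 -> legal
(2,0): no bracket -> illegal
(2,1): flips 1 -> legal
(2,5): flips 3 -> legal
(3,0): flips 2 -> legal
(3,5): flips 3 -> legal
(4,0): flips 1 -> legal
(4,1): no bracket -> illegal
(4,2): flips 1 -> legal
(4,5): flips 1 -> legal
(5,1): flips 1 -> legal
(5,4): no bracket -> illegal
(5,5): flips 1 -> legal
(6,1): flips 1 -> legal
(6,2): no bracket -> illegal
(6,3): no bracket -> illegal
B mobility = 11
-- W to move --
(0,0): flips 3 -> legal
(0,1): no bracket -> illegal
(0,2): flips 1 -> legal
(0,3): flips 1 -> legal
(0,4): flips 2 -> legal
(1,0): no bracket -> illegal
(1,2): flips 2 -> legal
(2,0): no bracket -> illegal
(2,1): flips 1 -> legal
(4,2): flips 2 -> legal
(5,4): flips 2 -> legal
(6,2): flips 1 -> legal
(6,3): flips 3 -> legal
(6,4): no bracket -> illegal
W mobility = 10

Answer: B=11 W=10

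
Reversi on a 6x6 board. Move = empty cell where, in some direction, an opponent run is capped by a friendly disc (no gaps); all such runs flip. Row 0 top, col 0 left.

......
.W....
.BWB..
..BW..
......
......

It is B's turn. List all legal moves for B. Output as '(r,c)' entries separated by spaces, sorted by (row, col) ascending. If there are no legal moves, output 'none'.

Answer: (0,1) (1,2) (3,4) (4,3)

Derivation:
(0,0): no bracket -> illegal
(0,1): flips 1 -> legal
(0,2): no bracket -> illegal
(1,0): no bracket -> illegal
(1,2): flips 1 -> legal
(1,3): no bracket -> illegal
(2,0): no bracket -> illegal
(2,4): no bracket -> illegal
(3,1): no bracket -> illegal
(3,4): flips 1 -> legal
(4,2): no bracket -> illegal
(4,3): flips 1 -> legal
(4,4): no bracket -> illegal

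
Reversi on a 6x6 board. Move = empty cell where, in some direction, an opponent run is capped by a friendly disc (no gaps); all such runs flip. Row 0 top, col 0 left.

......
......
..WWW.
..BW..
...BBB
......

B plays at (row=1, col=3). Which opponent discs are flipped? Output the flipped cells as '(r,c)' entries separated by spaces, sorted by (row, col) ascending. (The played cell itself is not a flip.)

Dir NW: first cell '.' (not opp) -> no flip
Dir N: first cell '.' (not opp) -> no flip
Dir NE: first cell '.' (not opp) -> no flip
Dir W: first cell '.' (not opp) -> no flip
Dir E: first cell '.' (not opp) -> no flip
Dir SW: opp run (2,2), next='.' -> no flip
Dir S: opp run (2,3) (3,3) capped by B -> flip
Dir SE: opp run (2,4), next='.' -> no flip

Answer: (2,3) (3,3)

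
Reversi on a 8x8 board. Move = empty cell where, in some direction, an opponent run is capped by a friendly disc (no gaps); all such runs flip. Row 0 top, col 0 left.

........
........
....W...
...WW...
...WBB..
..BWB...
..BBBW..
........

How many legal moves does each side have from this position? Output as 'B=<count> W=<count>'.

Answer: B=8 W=10

Derivation:
-- B to move --
(1,3): no bracket -> illegal
(1,4): flips 2 -> legal
(1,5): no bracket -> illegal
(2,2): flips 1 -> legal
(2,3): flips 4 -> legal
(2,5): flips 2 -> legal
(3,2): flips 1 -> legal
(3,5): no bracket -> illegal
(4,2): flips 2 -> legal
(5,5): no bracket -> illegal
(5,6): no bracket -> illegal
(6,6): flips 1 -> legal
(7,4): no bracket -> illegal
(7,5): no bracket -> illegal
(7,6): flips 1 -> legal
B mobility = 8
-- W to move --
(3,5): flips 1 -> legal
(3,6): no bracket -> illegal
(4,1): no bracket -> illegal
(4,2): no bracket -> illegal
(4,6): flips 2 -> legal
(5,1): flips 1 -> legal
(5,5): flips 2 -> legal
(5,6): flips 1 -> legal
(6,1): flips 4 -> legal
(7,1): flips 1 -> legal
(7,2): no bracket -> illegal
(7,3): flips 1 -> legal
(7,4): flips 3 -> legal
(7,5): flips 1 -> legal
W mobility = 10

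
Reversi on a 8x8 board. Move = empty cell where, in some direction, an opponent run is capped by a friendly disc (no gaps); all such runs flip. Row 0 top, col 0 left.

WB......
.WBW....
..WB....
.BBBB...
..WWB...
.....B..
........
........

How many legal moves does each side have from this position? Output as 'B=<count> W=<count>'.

Answer: B=10 W=8

Derivation:
-- B to move --
(0,2): no bracket -> illegal
(0,3): flips 1 -> legal
(0,4): flips 2 -> legal
(1,0): flips 1 -> legal
(1,4): flips 1 -> legal
(2,0): no bracket -> illegal
(2,1): flips 2 -> legal
(2,4): no bracket -> illegal
(4,1): flips 2 -> legal
(5,1): flips 1 -> legal
(5,2): flips 2 -> legal
(5,3): flips 2 -> legal
(5,4): flips 1 -> legal
B mobility = 10
-- W to move --
(0,2): flips 2 -> legal
(0,3): no bracket -> illegal
(1,0): no bracket -> illegal
(1,4): no bracket -> illegal
(2,0): flips 1 -> legal
(2,1): flips 1 -> legal
(2,4): flips 2 -> legal
(2,5): flips 1 -> legal
(3,0): no bracket -> illegal
(3,5): no bracket -> illegal
(4,0): flips 1 -> legal
(4,1): no bracket -> illegal
(4,5): flips 1 -> legal
(4,6): no bracket -> illegal
(5,3): no bracket -> illegal
(5,4): no bracket -> illegal
(5,6): no bracket -> illegal
(6,4): no bracket -> illegal
(6,5): no bracket -> illegal
(6,6): flips 3 -> legal
W mobility = 8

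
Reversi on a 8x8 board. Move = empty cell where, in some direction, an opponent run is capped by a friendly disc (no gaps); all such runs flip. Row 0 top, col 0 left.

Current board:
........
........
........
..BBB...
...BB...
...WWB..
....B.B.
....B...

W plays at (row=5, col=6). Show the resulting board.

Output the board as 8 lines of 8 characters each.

Place W at (5,6); scan 8 dirs for brackets.
Dir NW: first cell '.' (not opp) -> no flip
Dir N: first cell '.' (not opp) -> no flip
Dir NE: first cell '.' (not opp) -> no flip
Dir W: opp run (5,5) capped by W -> flip
Dir E: first cell '.' (not opp) -> no flip
Dir SW: first cell '.' (not opp) -> no flip
Dir S: opp run (6,6), next='.' -> no flip
Dir SE: first cell '.' (not opp) -> no flip
All flips: (5,5)

Answer: ........
........
........
..BBB...
...BB...
...WWWW.
....B.B.
....B...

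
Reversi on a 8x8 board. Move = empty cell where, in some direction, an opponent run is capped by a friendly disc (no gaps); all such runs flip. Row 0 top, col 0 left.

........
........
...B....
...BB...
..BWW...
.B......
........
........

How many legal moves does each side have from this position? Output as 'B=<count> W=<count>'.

-- B to move --
(3,2): no bracket -> illegal
(3,5): no bracket -> illegal
(4,5): flips 2 -> legal
(5,2): flips 1 -> legal
(5,3): flips 1 -> legal
(5,4): flips 1 -> legal
(5,5): flips 1 -> legal
B mobility = 5
-- W to move --
(1,2): no bracket -> illegal
(1,3): flips 2 -> legal
(1,4): no bracket -> illegal
(2,2): flips 1 -> legal
(2,4): flips 1 -> legal
(2,5): flips 1 -> legal
(3,1): no bracket -> illegal
(3,2): no bracket -> illegal
(3,5): no bracket -> illegal
(4,0): no bracket -> illegal
(4,1): flips 1 -> legal
(4,5): no bracket -> illegal
(5,0): no bracket -> illegal
(5,2): no bracket -> illegal
(5,3): no bracket -> illegal
(6,0): no bracket -> illegal
(6,1): no bracket -> illegal
(6,2): no bracket -> illegal
W mobility = 5

Answer: B=5 W=5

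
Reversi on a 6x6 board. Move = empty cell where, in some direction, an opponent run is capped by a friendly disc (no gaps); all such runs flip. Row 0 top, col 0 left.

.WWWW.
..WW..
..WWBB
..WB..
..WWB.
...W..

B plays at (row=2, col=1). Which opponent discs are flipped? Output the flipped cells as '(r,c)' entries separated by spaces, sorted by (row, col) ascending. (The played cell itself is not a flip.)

Dir NW: first cell '.' (not opp) -> no flip
Dir N: first cell '.' (not opp) -> no flip
Dir NE: opp run (1,2) (0,3), next=edge -> no flip
Dir W: first cell '.' (not opp) -> no flip
Dir E: opp run (2,2) (2,3) capped by B -> flip
Dir SW: first cell '.' (not opp) -> no flip
Dir S: first cell '.' (not opp) -> no flip
Dir SE: opp run (3,2) (4,3), next='.' -> no flip

Answer: (2,2) (2,3)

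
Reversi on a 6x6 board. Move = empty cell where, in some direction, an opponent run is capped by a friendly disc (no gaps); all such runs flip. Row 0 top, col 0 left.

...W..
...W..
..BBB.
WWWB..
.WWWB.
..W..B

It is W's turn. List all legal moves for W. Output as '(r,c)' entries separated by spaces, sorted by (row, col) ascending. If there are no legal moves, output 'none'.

(1,1): no bracket -> illegal
(1,2): flips 1 -> legal
(1,4): flips 1 -> legal
(1,5): flips 2 -> legal
(2,1): no bracket -> illegal
(2,5): no bracket -> illegal
(3,4): flips 1 -> legal
(3,5): flips 1 -> legal
(4,5): flips 1 -> legal
(5,3): no bracket -> illegal
(5,4): no bracket -> illegal

Answer: (1,2) (1,4) (1,5) (3,4) (3,5) (4,5)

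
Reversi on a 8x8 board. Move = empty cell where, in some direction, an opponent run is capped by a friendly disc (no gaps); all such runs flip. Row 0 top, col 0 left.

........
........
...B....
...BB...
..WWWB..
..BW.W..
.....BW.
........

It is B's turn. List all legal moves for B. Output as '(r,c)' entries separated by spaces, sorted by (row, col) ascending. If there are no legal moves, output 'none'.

Answer: (3,2) (4,1) (5,1) (5,4) (6,3) (6,7) (7,7)

Derivation:
(3,1): no bracket -> illegal
(3,2): flips 1 -> legal
(3,5): no bracket -> illegal
(4,1): flips 3 -> legal
(4,6): no bracket -> illegal
(5,1): flips 1 -> legal
(5,4): flips 2 -> legal
(5,6): no bracket -> illegal
(5,7): no bracket -> illegal
(6,2): no bracket -> illegal
(6,3): flips 2 -> legal
(6,4): no bracket -> illegal
(6,7): flips 1 -> legal
(7,5): no bracket -> illegal
(7,6): no bracket -> illegal
(7,7): flips 3 -> legal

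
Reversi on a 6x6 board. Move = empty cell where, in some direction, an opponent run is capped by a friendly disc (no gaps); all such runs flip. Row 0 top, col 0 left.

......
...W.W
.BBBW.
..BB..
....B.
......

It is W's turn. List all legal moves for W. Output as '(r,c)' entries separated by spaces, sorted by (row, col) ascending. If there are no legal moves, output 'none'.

Answer: (2,0) (3,1) (4,2) (4,3)

Derivation:
(1,0): no bracket -> illegal
(1,1): no bracket -> illegal
(1,2): no bracket -> illegal
(1,4): no bracket -> illegal
(2,0): flips 3 -> legal
(3,0): no bracket -> illegal
(3,1): flips 1 -> legal
(3,4): no bracket -> illegal
(3,5): no bracket -> illegal
(4,1): no bracket -> illegal
(4,2): flips 1 -> legal
(4,3): flips 2 -> legal
(4,5): no bracket -> illegal
(5,3): no bracket -> illegal
(5,4): no bracket -> illegal
(5,5): no bracket -> illegal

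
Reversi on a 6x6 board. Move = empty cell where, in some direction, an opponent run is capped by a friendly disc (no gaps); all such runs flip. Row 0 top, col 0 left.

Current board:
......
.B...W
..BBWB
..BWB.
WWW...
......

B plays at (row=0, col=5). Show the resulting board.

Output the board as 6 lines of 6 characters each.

Answer: .....B
.B...B
..BBWB
..BWB.
WWW...
......

Derivation:
Place B at (0,5); scan 8 dirs for brackets.
Dir NW: edge -> no flip
Dir N: edge -> no flip
Dir NE: edge -> no flip
Dir W: first cell '.' (not opp) -> no flip
Dir E: edge -> no flip
Dir SW: first cell '.' (not opp) -> no flip
Dir S: opp run (1,5) capped by B -> flip
Dir SE: edge -> no flip
All flips: (1,5)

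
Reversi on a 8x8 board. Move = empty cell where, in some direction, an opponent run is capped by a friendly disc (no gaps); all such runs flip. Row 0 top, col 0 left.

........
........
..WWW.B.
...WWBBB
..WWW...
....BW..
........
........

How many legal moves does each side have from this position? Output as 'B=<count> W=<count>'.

Answer: B=5 W=5

Derivation:
-- B to move --
(1,1): no bracket -> illegal
(1,2): no bracket -> illegal
(1,3): flips 1 -> legal
(1,4): flips 3 -> legal
(1,5): no bracket -> illegal
(2,1): no bracket -> illegal
(2,5): no bracket -> illegal
(3,1): no bracket -> illegal
(3,2): flips 3 -> legal
(4,1): no bracket -> illegal
(4,5): no bracket -> illegal
(4,6): no bracket -> illegal
(5,1): no bracket -> illegal
(5,2): no bracket -> illegal
(5,3): flips 1 -> legal
(5,6): flips 1 -> legal
(6,4): no bracket -> illegal
(6,5): no bracket -> illegal
(6,6): no bracket -> illegal
B mobility = 5
-- W to move --
(1,5): no bracket -> illegal
(1,6): no bracket -> illegal
(1,7): flips 2 -> legal
(2,5): no bracket -> illegal
(2,7): no bracket -> illegal
(4,5): no bracket -> illegal
(4,6): flips 1 -> legal
(4,7): no bracket -> illegal
(5,3): flips 1 -> legal
(6,3): no bracket -> illegal
(6,4): flips 1 -> legal
(6,5): flips 1 -> legal
W mobility = 5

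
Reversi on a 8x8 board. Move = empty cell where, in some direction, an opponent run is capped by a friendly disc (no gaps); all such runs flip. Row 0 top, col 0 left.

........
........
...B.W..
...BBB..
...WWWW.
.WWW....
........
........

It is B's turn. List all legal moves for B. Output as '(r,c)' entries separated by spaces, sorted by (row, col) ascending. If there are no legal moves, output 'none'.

(1,4): no bracket -> illegal
(1,5): flips 1 -> legal
(1,6): flips 1 -> legal
(2,4): no bracket -> illegal
(2,6): no bracket -> illegal
(3,2): no bracket -> illegal
(3,6): no bracket -> illegal
(3,7): no bracket -> illegal
(4,0): no bracket -> illegal
(4,1): no bracket -> illegal
(4,2): no bracket -> illegal
(4,7): no bracket -> illegal
(5,0): no bracket -> illegal
(5,4): flips 1 -> legal
(5,5): flips 2 -> legal
(5,6): flips 1 -> legal
(5,7): flips 1 -> legal
(6,0): no bracket -> illegal
(6,1): flips 2 -> legal
(6,2): flips 2 -> legal
(6,3): flips 2 -> legal
(6,4): no bracket -> illegal

Answer: (1,5) (1,6) (5,4) (5,5) (5,6) (5,7) (6,1) (6,2) (6,3)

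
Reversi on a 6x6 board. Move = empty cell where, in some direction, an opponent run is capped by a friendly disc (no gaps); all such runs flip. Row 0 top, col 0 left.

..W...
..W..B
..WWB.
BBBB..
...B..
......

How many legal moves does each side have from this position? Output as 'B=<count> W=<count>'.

-- B to move --
(0,1): no bracket -> illegal
(0,3): no bracket -> illegal
(1,1): flips 1 -> legal
(1,3): flips 2 -> legal
(1,4): flips 1 -> legal
(2,1): flips 2 -> legal
(3,4): no bracket -> illegal
B mobility = 4
-- W to move --
(0,4): no bracket -> illegal
(0,5): no bracket -> illegal
(1,3): no bracket -> illegal
(1,4): no bracket -> illegal
(2,0): no bracket -> illegal
(2,1): no bracket -> illegal
(2,5): flips 1 -> legal
(3,4): no bracket -> illegal
(3,5): no bracket -> illegal
(4,0): flips 1 -> legal
(4,1): flips 1 -> legal
(4,2): flips 1 -> legal
(4,4): flips 1 -> legal
(5,2): no bracket -> illegal
(5,3): flips 2 -> legal
(5,4): no bracket -> illegal
W mobility = 6

Answer: B=4 W=6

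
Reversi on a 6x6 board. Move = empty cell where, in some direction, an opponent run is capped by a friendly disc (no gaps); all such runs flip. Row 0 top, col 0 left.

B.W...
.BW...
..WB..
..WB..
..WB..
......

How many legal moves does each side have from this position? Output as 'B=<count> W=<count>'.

-- B to move --
(0,1): flips 1 -> legal
(0,3): no bracket -> illegal
(1,3): flips 1 -> legal
(2,1): flips 2 -> legal
(3,1): flips 1 -> legal
(4,1): flips 2 -> legal
(5,1): flips 1 -> legal
(5,2): no bracket -> illegal
(5,3): no bracket -> illegal
B mobility = 6
-- W to move --
(0,1): no bracket -> illegal
(1,0): flips 1 -> legal
(1,3): no bracket -> illegal
(1,4): flips 1 -> legal
(2,0): flips 1 -> legal
(2,1): no bracket -> illegal
(2,4): flips 2 -> legal
(3,4): flips 2 -> legal
(4,4): flips 2 -> legal
(5,2): no bracket -> illegal
(5,3): no bracket -> illegal
(5,4): flips 1 -> legal
W mobility = 7

Answer: B=6 W=7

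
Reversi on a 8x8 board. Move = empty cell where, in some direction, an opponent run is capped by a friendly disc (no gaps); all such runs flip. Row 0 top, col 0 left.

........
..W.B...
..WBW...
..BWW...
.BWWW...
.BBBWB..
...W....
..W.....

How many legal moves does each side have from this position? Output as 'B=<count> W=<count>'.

-- B to move --
(0,1): flips 1 -> legal
(0,2): flips 2 -> legal
(0,3): no bracket -> illegal
(1,1): flips 3 -> legal
(1,3): no bracket -> illegal
(1,5): flips 3 -> legal
(2,1): flips 1 -> legal
(2,5): flips 3 -> legal
(3,1): flips 1 -> legal
(3,5): flips 3 -> legal
(4,5): flips 4 -> legal
(6,1): no bracket -> illegal
(6,2): no bracket -> illegal
(6,4): flips 4 -> legal
(6,5): flips 2 -> legal
(7,1): no bracket -> illegal
(7,3): flips 1 -> legal
(7,4): flips 1 -> legal
B mobility = 13
-- W to move --
(0,3): no bracket -> illegal
(0,4): flips 1 -> legal
(0,5): no bracket -> illegal
(1,3): flips 1 -> legal
(1,5): no bracket -> illegal
(2,1): flips 1 -> legal
(2,5): no bracket -> illegal
(3,0): flips 2 -> legal
(3,1): flips 1 -> legal
(4,0): flips 1 -> legal
(4,5): no bracket -> illegal
(4,6): no bracket -> illegal
(5,0): flips 3 -> legal
(5,6): flips 1 -> legal
(6,0): flips 1 -> legal
(6,1): flips 1 -> legal
(6,2): flips 2 -> legal
(6,4): flips 1 -> legal
(6,5): no bracket -> illegal
(6,6): flips 1 -> legal
W mobility = 13

Answer: B=13 W=13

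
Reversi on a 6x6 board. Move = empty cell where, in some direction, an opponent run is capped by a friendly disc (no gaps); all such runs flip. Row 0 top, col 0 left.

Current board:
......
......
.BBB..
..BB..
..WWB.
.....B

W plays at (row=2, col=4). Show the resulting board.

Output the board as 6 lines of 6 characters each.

Place W at (2,4); scan 8 dirs for brackets.
Dir NW: first cell '.' (not opp) -> no flip
Dir N: first cell '.' (not opp) -> no flip
Dir NE: first cell '.' (not opp) -> no flip
Dir W: opp run (2,3) (2,2) (2,1), next='.' -> no flip
Dir E: first cell '.' (not opp) -> no flip
Dir SW: opp run (3,3) capped by W -> flip
Dir S: first cell '.' (not opp) -> no flip
Dir SE: first cell '.' (not opp) -> no flip
All flips: (3,3)

Answer: ......
......
.BBBW.
..BW..
..WWB.
.....B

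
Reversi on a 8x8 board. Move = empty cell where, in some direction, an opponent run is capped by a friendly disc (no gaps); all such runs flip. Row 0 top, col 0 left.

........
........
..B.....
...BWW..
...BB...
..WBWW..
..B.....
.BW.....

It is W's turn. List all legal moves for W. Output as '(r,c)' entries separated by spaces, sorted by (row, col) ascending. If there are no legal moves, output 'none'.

Answer: (1,1) (3,2) (7,0)

Derivation:
(1,1): flips 3 -> legal
(1,2): no bracket -> illegal
(1,3): no bracket -> illegal
(2,1): no bracket -> illegal
(2,3): no bracket -> illegal
(2,4): no bracket -> illegal
(3,1): no bracket -> illegal
(3,2): flips 2 -> legal
(4,2): no bracket -> illegal
(4,5): no bracket -> illegal
(5,1): no bracket -> illegal
(6,0): no bracket -> illegal
(6,1): no bracket -> illegal
(6,3): no bracket -> illegal
(6,4): no bracket -> illegal
(7,0): flips 1 -> legal
(7,3): no bracket -> illegal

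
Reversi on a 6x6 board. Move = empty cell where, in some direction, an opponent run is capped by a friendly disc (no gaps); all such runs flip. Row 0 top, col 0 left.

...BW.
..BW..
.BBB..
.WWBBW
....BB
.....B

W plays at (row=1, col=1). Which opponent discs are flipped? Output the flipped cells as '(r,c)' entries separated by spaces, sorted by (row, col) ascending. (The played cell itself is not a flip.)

Answer: (1,2) (2,1)

Derivation:
Dir NW: first cell '.' (not opp) -> no flip
Dir N: first cell '.' (not opp) -> no flip
Dir NE: first cell '.' (not opp) -> no flip
Dir W: first cell '.' (not opp) -> no flip
Dir E: opp run (1,2) capped by W -> flip
Dir SW: first cell '.' (not opp) -> no flip
Dir S: opp run (2,1) capped by W -> flip
Dir SE: opp run (2,2) (3,3) (4,4) (5,5), next=edge -> no flip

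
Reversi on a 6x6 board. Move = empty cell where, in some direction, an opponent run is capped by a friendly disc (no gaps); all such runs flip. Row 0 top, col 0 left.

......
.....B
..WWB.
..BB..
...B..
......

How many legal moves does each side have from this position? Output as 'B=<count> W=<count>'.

-- B to move --
(1,1): flips 1 -> legal
(1,2): flips 1 -> legal
(1,3): flips 1 -> legal
(1,4): flips 1 -> legal
(2,1): flips 2 -> legal
(3,1): no bracket -> illegal
(3,4): no bracket -> illegal
B mobility = 5
-- W to move --
(0,4): no bracket -> illegal
(0,5): no bracket -> illegal
(1,3): no bracket -> illegal
(1,4): no bracket -> illegal
(2,1): no bracket -> illegal
(2,5): flips 1 -> legal
(3,1): no bracket -> illegal
(3,4): no bracket -> illegal
(3,5): no bracket -> illegal
(4,1): flips 1 -> legal
(4,2): flips 1 -> legal
(4,4): flips 1 -> legal
(5,2): no bracket -> illegal
(5,3): flips 2 -> legal
(5,4): no bracket -> illegal
W mobility = 5

Answer: B=5 W=5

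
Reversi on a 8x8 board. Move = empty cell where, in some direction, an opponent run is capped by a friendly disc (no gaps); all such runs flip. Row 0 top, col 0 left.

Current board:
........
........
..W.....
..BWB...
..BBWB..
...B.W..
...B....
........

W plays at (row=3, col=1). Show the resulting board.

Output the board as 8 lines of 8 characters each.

Answer: ........
........
..W.....
.WWWB...
..BBWB..
...B.W..
...B....
........

Derivation:
Place W at (3,1); scan 8 dirs for brackets.
Dir NW: first cell '.' (not opp) -> no flip
Dir N: first cell '.' (not opp) -> no flip
Dir NE: first cell 'W' (not opp) -> no flip
Dir W: first cell '.' (not opp) -> no flip
Dir E: opp run (3,2) capped by W -> flip
Dir SW: first cell '.' (not opp) -> no flip
Dir S: first cell '.' (not opp) -> no flip
Dir SE: opp run (4,2) (5,3), next='.' -> no flip
All flips: (3,2)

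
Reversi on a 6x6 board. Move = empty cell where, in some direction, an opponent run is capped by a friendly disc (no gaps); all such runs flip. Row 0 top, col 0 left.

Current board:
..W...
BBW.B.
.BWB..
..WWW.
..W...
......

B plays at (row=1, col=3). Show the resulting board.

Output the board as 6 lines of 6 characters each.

Answer: ..W...
BBBBB.
.BWB..
..WWW.
..W...
......

Derivation:
Place B at (1,3); scan 8 dirs for brackets.
Dir NW: opp run (0,2), next=edge -> no flip
Dir N: first cell '.' (not opp) -> no flip
Dir NE: first cell '.' (not opp) -> no flip
Dir W: opp run (1,2) capped by B -> flip
Dir E: first cell 'B' (not opp) -> no flip
Dir SW: opp run (2,2), next='.' -> no flip
Dir S: first cell 'B' (not opp) -> no flip
Dir SE: first cell '.' (not opp) -> no flip
All flips: (1,2)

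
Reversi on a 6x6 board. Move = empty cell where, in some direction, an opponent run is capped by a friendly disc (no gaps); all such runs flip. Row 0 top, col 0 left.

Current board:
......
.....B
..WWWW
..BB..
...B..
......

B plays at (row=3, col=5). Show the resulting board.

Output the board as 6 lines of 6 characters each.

Answer: ......
.....B
..WWWB
..BB.B
...B..
......

Derivation:
Place B at (3,5); scan 8 dirs for brackets.
Dir NW: opp run (2,4), next='.' -> no flip
Dir N: opp run (2,5) capped by B -> flip
Dir NE: edge -> no flip
Dir W: first cell '.' (not opp) -> no flip
Dir E: edge -> no flip
Dir SW: first cell '.' (not opp) -> no flip
Dir S: first cell '.' (not opp) -> no flip
Dir SE: edge -> no flip
All flips: (2,5)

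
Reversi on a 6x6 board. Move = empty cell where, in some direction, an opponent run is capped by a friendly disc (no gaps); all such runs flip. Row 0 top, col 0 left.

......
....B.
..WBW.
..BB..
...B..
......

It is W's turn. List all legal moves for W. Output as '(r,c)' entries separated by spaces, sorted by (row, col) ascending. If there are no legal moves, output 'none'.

(0,3): no bracket -> illegal
(0,4): flips 1 -> legal
(0,5): no bracket -> illegal
(1,2): no bracket -> illegal
(1,3): no bracket -> illegal
(1,5): no bracket -> illegal
(2,1): no bracket -> illegal
(2,5): no bracket -> illegal
(3,1): no bracket -> illegal
(3,4): no bracket -> illegal
(4,1): no bracket -> illegal
(4,2): flips 2 -> legal
(4,4): flips 1 -> legal
(5,2): no bracket -> illegal
(5,3): no bracket -> illegal
(5,4): no bracket -> illegal

Answer: (0,4) (4,2) (4,4)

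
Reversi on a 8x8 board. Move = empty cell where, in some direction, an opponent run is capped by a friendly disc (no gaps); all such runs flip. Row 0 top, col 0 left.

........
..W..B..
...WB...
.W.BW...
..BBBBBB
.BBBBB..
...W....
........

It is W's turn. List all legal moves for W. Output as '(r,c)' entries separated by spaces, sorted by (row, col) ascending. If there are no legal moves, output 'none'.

(0,4): no bracket -> illegal
(0,5): no bracket -> illegal
(0,6): no bracket -> illegal
(1,3): no bracket -> illegal
(1,4): flips 1 -> legal
(1,6): no bracket -> illegal
(2,2): no bracket -> illegal
(2,5): flips 1 -> legal
(2,6): no bracket -> illegal
(3,2): flips 1 -> legal
(3,5): no bracket -> illegal
(3,6): flips 2 -> legal
(3,7): no bracket -> illegal
(4,0): no bracket -> illegal
(4,1): flips 1 -> legal
(5,0): no bracket -> illegal
(5,6): flips 1 -> legal
(5,7): no bracket -> illegal
(6,0): no bracket -> illegal
(6,1): flips 2 -> legal
(6,2): no bracket -> illegal
(6,4): flips 4 -> legal
(6,5): no bracket -> illegal
(6,6): no bracket -> illegal

Answer: (1,4) (2,5) (3,2) (3,6) (4,1) (5,6) (6,1) (6,4)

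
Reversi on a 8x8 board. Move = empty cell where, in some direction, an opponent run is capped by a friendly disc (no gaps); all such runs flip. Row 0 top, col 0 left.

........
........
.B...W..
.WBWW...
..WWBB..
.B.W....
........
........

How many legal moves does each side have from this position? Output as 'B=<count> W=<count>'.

-- B to move --
(1,4): no bracket -> illegal
(1,5): no bracket -> illegal
(1,6): no bracket -> illegal
(2,0): no bracket -> illegal
(2,2): flips 1 -> legal
(2,3): flips 1 -> legal
(2,4): flips 3 -> legal
(2,6): no bracket -> illegal
(3,0): flips 1 -> legal
(3,5): flips 2 -> legal
(3,6): no bracket -> illegal
(4,0): no bracket -> illegal
(4,1): flips 3 -> legal
(5,2): flips 1 -> legal
(5,4): flips 1 -> legal
(6,2): flips 1 -> legal
(6,3): no bracket -> illegal
(6,4): no bracket -> illegal
B mobility = 9
-- W to move --
(1,0): flips 2 -> legal
(1,1): flips 1 -> legal
(1,2): no bracket -> illegal
(2,0): no bracket -> illegal
(2,2): flips 1 -> legal
(2,3): no bracket -> illegal
(3,0): no bracket -> illegal
(3,5): flips 1 -> legal
(3,6): no bracket -> illegal
(4,0): no bracket -> illegal
(4,1): no bracket -> illegal
(4,6): flips 2 -> legal
(5,0): no bracket -> illegal
(5,2): no bracket -> illegal
(5,4): flips 1 -> legal
(5,5): flips 1 -> legal
(5,6): flips 1 -> legal
(6,0): flips 1 -> legal
(6,1): no bracket -> illegal
(6,2): no bracket -> illegal
W mobility = 9

Answer: B=9 W=9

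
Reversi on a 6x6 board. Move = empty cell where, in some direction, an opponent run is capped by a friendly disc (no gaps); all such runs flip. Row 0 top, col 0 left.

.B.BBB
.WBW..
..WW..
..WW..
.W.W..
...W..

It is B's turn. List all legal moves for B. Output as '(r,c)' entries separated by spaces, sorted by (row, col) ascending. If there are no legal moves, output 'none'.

(0,0): no bracket -> illegal
(0,2): no bracket -> illegal
(1,0): flips 1 -> legal
(1,4): flips 1 -> legal
(2,0): no bracket -> illegal
(2,1): flips 1 -> legal
(2,4): no bracket -> illegal
(3,0): no bracket -> illegal
(3,1): flips 2 -> legal
(3,4): flips 1 -> legal
(4,0): no bracket -> illegal
(4,2): flips 2 -> legal
(4,4): no bracket -> illegal
(5,0): no bracket -> illegal
(5,1): no bracket -> illegal
(5,2): no bracket -> illegal
(5,4): no bracket -> illegal

Answer: (1,0) (1,4) (2,1) (3,1) (3,4) (4,2)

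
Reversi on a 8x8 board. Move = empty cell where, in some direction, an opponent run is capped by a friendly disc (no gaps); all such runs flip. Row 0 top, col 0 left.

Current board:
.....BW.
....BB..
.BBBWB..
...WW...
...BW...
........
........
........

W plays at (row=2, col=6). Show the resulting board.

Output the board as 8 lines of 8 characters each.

Place W at (2,6); scan 8 dirs for brackets.
Dir NW: opp run (1,5), next='.' -> no flip
Dir N: first cell '.' (not opp) -> no flip
Dir NE: first cell '.' (not opp) -> no flip
Dir W: opp run (2,5) capped by W -> flip
Dir E: first cell '.' (not opp) -> no flip
Dir SW: first cell '.' (not opp) -> no flip
Dir S: first cell '.' (not opp) -> no flip
Dir SE: first cell '.' (not opp) -> no flip
All flips: (2,5)

Answer: .....BW.
....BB..
.BBBWWW.
...WW...
...BW...
........
........
........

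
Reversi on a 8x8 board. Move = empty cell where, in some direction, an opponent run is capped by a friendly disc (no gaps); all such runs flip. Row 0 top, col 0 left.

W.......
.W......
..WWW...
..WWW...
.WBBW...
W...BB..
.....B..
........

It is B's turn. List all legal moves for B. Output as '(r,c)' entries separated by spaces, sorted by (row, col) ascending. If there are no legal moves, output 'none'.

Answer: (1,2) (1,3) (1,4) (1,5) (2,1) (2,5) (4,0) (4,5)

Derivation:
(0,1): no bracket -> illegal
(0,2): no bracket -> illegal
(1,0): no bracket -> illegal
(1,2): flips 2 -> legal
(1,3): flips 2 -> legal
(1,4): flips 3 -> legal
(1,5): flips 2 -> legal
(2,0): no bracket -> illegal
(2,1): flips 1 -> legal
(2,5): flips 1 -> legal
(3,0): no bracket -> illegal
(3,1): no bracket -> illegal
(3,5): no bracket -> illegal
(4,0): flips 1 -> legal
(4,5): flips 1 -> legal
(5,1): no bracket -> illegal
(5,2): no bracket -> illegal
(5,3): no bracket -> illegal
(6,0): no bracket -> illegal
(6,1): no bracket -> illegal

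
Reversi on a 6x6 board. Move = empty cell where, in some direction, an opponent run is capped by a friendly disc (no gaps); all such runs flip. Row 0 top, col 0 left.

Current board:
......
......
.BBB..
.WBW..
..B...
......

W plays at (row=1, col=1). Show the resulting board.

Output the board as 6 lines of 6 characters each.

Place W at (1,1); scan 8 dirs for brackets.
Dir NW: first cell '.' (not opp) -> no flip
Dir N: first cell '.' (not opp) -> no flip
Dir NE: first cell '.' (not opp) -> no flip
Dir W: first cell '.' (not opp) -> no flip
Dir E: first cell '.' (not opp) -> no flip
Dir SW: first cell '.' (not opp) -> no flip
Dir S: opp run (2,1) capped by W -> flip
Dir SE: opp run (2,2) capped by W -> flip
All flips: (2,1) (2,2)

Answer: ......
.W....
.WWB..
.WBW..
..B...
......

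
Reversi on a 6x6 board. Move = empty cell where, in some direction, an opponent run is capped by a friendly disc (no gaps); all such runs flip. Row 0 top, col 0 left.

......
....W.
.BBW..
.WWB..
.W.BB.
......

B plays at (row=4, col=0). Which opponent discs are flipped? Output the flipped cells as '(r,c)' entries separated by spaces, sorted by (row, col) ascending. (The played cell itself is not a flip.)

Answer: (3,1)

Derivation:
Dir NW: edge -> no flip
Dir N: first cell '.' (not opp) -> no flip
Dir NE: opp run (3,1) capped by B -> flip
Dir W: edge -> no flip
Dir E: opp run (4,1), next='.' -> no flip
Dir SW: edge -> no flip
Dir S: first cell '.' (not opp) -> no flip
Dir SE: first cell '.' (not opp) -> no flip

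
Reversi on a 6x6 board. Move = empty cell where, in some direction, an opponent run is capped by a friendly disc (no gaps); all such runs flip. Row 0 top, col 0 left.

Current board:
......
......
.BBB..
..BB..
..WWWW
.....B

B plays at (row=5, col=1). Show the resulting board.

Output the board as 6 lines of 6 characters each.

Place B at (5,1); scan 8 dirs for brackets.
Dir NW: first cell '.' (not opp) -> no flip
Dir N: first cell '.' (not opp) -> no flip
Dir NE: opp run (4,2) capped by B -> flip
Dir W: first cell '.' (not opp) -> no flip
Dir E: first cell '.' (not opp) -> no flip
Dir SW: edge -> no flip
Dir S: edge -> no flip
Dir SE: edge -> no flip
All flips: (4,2)

Answer: ......
......
.BBB..
..BB..
..BWWW
.B...B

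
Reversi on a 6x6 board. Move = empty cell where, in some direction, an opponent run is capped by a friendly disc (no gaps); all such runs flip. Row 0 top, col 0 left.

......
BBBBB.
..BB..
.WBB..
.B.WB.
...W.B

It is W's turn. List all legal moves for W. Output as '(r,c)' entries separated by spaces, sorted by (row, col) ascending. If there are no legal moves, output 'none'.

Answer: (0,3) (0,4) (2,1) (3,4) (3,5) (4,5) (5,1)

Derivation:
(0,0): no bracket -> illegal
(0,1): no bracket -> illegal
(0,2): no bracket -> illegal
(0,3): flips 3 -> legal
(0,4): flips 2 -> legal
(0,5): no bracket -> illegal
(1,5): no bracket -> illegal
(2,0): no bracket -> illegal
(2,1): flips 1 -> legal
(2,4): no bracket -> illegal
(2,5): no bracket -> illegal
(3,0): no bracket -> illegal
(3,4): flips 2 -> legal
(3,5): flips 1 -> legal
(4,0): no bracket -> illegal
(4,2): no bracket -> illegal
(4,5): flips 1 -> legal
(5,0): no bracket -> illegal
(5,1): flips 1 -> legal
(5,2): no bracket -> illegal
(5,4): no bracket -> illegal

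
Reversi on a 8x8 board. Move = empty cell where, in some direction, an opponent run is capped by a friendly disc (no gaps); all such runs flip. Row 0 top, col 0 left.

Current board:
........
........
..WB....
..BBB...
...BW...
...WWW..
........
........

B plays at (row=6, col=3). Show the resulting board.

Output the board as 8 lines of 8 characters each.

Answer: ........
........
..WB....
..BBB...
...BW...
...BWW..
...B....
........

Derivation:
Place B at (6,3); scan 8 dirs for brackets.
Dir NW: first cell '.' (not opp) -> no flip
Dir N: opp run (5,3) capped by B -> flip
Dir NE: opp run (5,4), next='.' -> no flip
Dir W: first cell '.' (not opp) -> no flip
Dir E: first cell '.' (not opp) -> no flip
Dir SW: first cell '.' (not opp) -> no flip
Dir S: first cell '.' (not opp) -> no flip
Dir SE: first cell '.' (not opp) -> no flip
All flips: (5,3)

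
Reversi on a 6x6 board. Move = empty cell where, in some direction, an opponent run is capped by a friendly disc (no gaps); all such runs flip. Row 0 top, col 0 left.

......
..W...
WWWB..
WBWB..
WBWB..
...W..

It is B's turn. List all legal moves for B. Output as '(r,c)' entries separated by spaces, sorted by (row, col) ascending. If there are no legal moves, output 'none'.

(0,1): flips 1 -> legal
(0,2): no bracket -> illegal
(0,3): no bracket -> illegal
(1,0): flips 2 -> legal
(1,1): flips 2 -> legal
(1,3): flips 1 -> legal
(4,4): no bracket -> illegal
(5,0): no bracket -> illegal
(5,1): flips 1 -> legal
(5,2): no bracket -> illegal
(5,4): no bracket -> illegal

Answer: (0,1) (1,0) (1,1) (1,3) (5,1)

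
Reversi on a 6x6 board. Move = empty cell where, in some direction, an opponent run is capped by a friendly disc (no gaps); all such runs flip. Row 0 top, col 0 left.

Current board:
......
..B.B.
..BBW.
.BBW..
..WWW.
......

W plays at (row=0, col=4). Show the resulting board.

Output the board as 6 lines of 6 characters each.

Answer: ....W.
..B.W.
..BBW.
.BBW..
..WWW.
......

Derivation:
Place W at (0,4); scan 8 dirs for brackets.
Dir NW: edge -> no flip
Dir N: edge -> no flip
Dir NE: edge -> no flip
Dir W: first cell '.' (not opp) -> no flip
Dir E: first cell '.' (not opp) -> no flip
Dir SW: first cell '.' (not opp) -> no flip
Dir S: opp run (1,4) capped by W -> flip
Dir SE: first cell '.' (not opp) -> no flip
All flips: (1,4)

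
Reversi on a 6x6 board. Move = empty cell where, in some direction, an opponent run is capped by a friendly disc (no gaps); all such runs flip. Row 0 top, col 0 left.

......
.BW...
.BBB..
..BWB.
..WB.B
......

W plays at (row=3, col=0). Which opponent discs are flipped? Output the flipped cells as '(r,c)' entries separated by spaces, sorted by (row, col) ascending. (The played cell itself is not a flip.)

Dir NW: edge -> no flip
Dir N: first cell '.' (not opp) -> no flip
Dir NE: opp run (2,1) capped by W -> flip
Dir W: edge -> no flip
Dir E: first cell '.' (not opp) -> no flip
Dir SW: edge -> no flip
Dir S: first cell '.' (not opp) -> no flip
Dir SE: first cell '.' (not opp) -> no flip

Answer: (2,1)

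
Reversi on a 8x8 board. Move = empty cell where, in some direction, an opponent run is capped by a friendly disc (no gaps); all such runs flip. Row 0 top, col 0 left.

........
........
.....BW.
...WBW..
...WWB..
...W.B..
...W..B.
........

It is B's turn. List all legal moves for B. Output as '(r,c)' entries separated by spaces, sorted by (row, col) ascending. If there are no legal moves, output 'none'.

(1,5): no bracket -> illegal
(1,6): no bracket -> illegal
(1,7): no bracket -> illegal
(2,2): flips 2 -> legal
(2,3): no bracket -> illegal
(2,4): no bracket -> illegal
(2,7): flips 1 -> legal
(3,2): flips 1 -> legal
(3,6): flips 1 -> legal
(3,7): no bracket -> illegal
(4,2): flips 2 -> legal
(4,6): no bracket -> illegal
(5,2): flips 1 -> legal
(5,4): flips 1 -> legal
(6,2): no bracket -> illegal
(6,4): no bracket -> illegal
(7,2): no bracket -> illegal
(7,3): no bracket -> illegal
(7,4): no bracket -> illegal

Answer: (2,2) (2,7) (3,2) (3,6) (4,2) (5,2) (5,4)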